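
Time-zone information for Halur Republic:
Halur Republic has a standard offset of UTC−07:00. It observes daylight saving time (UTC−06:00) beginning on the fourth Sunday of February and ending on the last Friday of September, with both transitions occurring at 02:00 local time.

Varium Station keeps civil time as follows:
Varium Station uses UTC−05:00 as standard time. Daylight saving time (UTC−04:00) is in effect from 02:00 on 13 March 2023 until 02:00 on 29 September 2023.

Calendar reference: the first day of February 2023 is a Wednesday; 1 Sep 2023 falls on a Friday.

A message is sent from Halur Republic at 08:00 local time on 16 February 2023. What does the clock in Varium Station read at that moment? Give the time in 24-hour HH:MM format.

10:00

1 February 2023 is a Wednesday, so the first Sunday is February 5 and the fourth is February 26.
1 September 2023 is a Friday, so Fridays fall on 1, 8, 15, 22, 29; the last is September 29.
16 February 2023 is outside the daylight-saving period (26 February – 29 September), so Halur Republic is on standard time, UTC−07:00.
08:00 Halur Republic + 7h = 15:00 UTC.
At the standard offset (UTC−05:00), 15:00 UTC − 5h = 10:00 Varium Station standard time.
Daylight saving runs 13 March – 29 September; the standard-time date in Varium Station, 16 February 2023, is outside that window, so Varium Station is on standard time at UTC−05:00.
15:00 UTC − 5h = 10:00 Varium Station.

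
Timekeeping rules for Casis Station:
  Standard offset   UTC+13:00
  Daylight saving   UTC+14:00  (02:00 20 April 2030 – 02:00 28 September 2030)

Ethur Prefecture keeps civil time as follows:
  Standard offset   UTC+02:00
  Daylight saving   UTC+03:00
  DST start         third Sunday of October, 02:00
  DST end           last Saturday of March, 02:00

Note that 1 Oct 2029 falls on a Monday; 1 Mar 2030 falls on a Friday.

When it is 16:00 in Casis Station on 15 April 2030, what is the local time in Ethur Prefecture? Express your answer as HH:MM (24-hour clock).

05:00

Daylight saving runs 20 April – 28 September; 15 April 2030 is outside that window, so Casis Station is on standard time at UTC+13:00.
16:00 Casis Station − 13h = 03:00 UTC.
1 October 2029 is a Monday, so the first Sunday is October 7 and the third is October 21.
1 March 2030 is a Friday, so Saturdays fall on 2, 9, 16, 23, 30; the last is March 30.
At the standard offset (UTC+02:00), 03:00 UTC + 2h = 05:00 Ethur Prefecture standard time.
The standard-time date in Ethur Prefecture, 15 April 2030, is outside the daylight-saving period (21 October 2029 – 30 March 2030), so Ethur Prefecture is on standard time, UTC+02:00.
03:00 UTC + 2h = 05:00 Ethur Prefecture.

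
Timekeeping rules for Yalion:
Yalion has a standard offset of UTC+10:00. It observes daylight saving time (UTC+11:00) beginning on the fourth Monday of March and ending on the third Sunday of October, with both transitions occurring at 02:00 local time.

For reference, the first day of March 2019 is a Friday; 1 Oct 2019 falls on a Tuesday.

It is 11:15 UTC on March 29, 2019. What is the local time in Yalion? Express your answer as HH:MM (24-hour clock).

22:15

1 March 2019 is a Friday, so the first Monday is March 4 and the fourth is March 25.
1 October 2019 is a Tuesday, so the first Sunday is October 6 and the third is October 20.
At the standard offset (UTC+10:00), 11:15 UTC + 10h = 21:15 Yalion standard time.
The standard-time date in Yalion, March 29, 2019, falls between 25 March and 20 October, so daylight saving is in effect and Yalion is at UTC+11:00.
11:15 UTC + 11h = 22:15 local.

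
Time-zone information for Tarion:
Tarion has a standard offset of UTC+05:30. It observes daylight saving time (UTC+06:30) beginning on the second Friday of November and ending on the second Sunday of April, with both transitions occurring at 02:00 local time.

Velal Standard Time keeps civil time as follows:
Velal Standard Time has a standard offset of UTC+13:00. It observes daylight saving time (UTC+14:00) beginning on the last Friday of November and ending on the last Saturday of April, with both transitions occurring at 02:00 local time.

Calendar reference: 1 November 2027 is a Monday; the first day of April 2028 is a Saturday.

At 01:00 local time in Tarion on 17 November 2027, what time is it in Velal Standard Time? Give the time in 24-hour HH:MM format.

1 November 2027 is a Monday, so the first Friday is November 5 and the second is November 12.
1 April 2028 is a Saturday, so the first Sunday is April 2 and the second is April 9.
Daylight saving runs 12 November 2027 – 9 April 2028; 17 November 2027 is inside that window, so Tarion is at UTC+06:30.
01:00 Tarion − 6h30m = 18:30 UTC (rolling into the previous day, 16 November 2027).
1 November 2027 is a Monday, so Fridays fall on 5, 12, 19, 26; the last is November 26.
1 April 2028 is a Saturday, so Saturdays fall on 1, 8, 15, 22, 29; the last is April 29.
At the standard offset (UTC+13:00), 18:30 UTC + 13h = 07:30 Velal Standard Time standard time (rolling into the next day, 17 November 2027).
Daylight saving runs 26 November 2027 – 29 April 2028; the standard-time date in Velal Standard Time, 17 November 2027, is outside that window, so Velal Standard Time is on standard time at UTC+13:00.
18:30 UTC + 13h = 07:30 Velal Standard Time (rolling into the next day, 17 November 2027).

07:30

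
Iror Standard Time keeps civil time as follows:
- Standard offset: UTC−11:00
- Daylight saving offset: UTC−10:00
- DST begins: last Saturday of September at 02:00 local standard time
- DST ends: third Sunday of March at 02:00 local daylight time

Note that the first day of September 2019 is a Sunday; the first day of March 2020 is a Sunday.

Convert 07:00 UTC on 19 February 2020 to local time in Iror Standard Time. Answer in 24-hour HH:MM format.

1 September 2019 is a Sunday, so Saturdays fall on 7, 14, 21, 28; the last is September 28.
1 March 2020 is a Sunday, so the first Sunday is March 1 and the third is March 15.
At the standard offset (UTC−11:00), 07:00 UTC − 11h = 20:00 Iror Standard Time standard time (rolling into the previous day, 18 February 2020).
Daylight saving runs 28 September 2019 – 15 March 2020; the standard-time date in Iror Standard Time, 18 February 2020, is inside that window, so Iror Standard Time is at UTC−10:00.
07:00 UTC − 10h = 21:00 local (rolling into the previous day, 18 February 2020).

21:00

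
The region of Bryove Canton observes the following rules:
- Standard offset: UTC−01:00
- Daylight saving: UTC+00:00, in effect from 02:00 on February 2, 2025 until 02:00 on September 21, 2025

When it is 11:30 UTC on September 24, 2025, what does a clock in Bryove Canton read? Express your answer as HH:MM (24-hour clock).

10:30

At the standard offset (UTC−01:00), 11:30 UTC − 1h = 10:30 Bryove Canton standard time.
Daylight saving runs 2 February – 21 September; the standard-time date in Bryove Canton, September 24, 2025, is outside that window, so Bryove Canton is on standard time at UTC−01:00.
11:30 UTC − 1h = 10:30 local.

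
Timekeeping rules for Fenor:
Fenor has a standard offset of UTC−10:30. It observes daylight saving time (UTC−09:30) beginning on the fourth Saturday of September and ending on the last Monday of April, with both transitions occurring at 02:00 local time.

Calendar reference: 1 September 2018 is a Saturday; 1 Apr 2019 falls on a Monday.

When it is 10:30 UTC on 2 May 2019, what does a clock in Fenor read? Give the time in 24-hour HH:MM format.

00:00

1 September 2018 is a Saturday, so the first Saturday is September 1 and the fourth is September 22.
1 April 2019 is a Monday, so Mondays fall on 1, 8, 15, 22, 29; the last is April 29.
At the standard offset (UTC−10:30), 10:30 UTC − 10h30m = 00:00 Fenor standard time.
The standard-time date in Fenor, 2 May 2019, does not fall between 22 September 2018 and 29 April 2019, so daylight saving is not in effect and Fenor is at UTC−10:30.
10:30 UTC − 10h30m = 00:00 local.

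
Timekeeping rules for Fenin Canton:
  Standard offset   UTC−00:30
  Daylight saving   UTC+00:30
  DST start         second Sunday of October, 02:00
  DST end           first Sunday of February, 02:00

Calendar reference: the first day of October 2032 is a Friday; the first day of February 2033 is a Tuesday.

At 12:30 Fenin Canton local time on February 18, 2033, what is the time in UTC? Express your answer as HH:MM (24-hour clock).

13:00

1 October 2032 is a Friday, so the first Sunday is October 3 and the second is October 10.
1 February 2033 is a Tuesday, so the first Sunday is February 6.
February 18, 2033 is outside the daylight-saving period (10 October 2032 – 6 February 2033), so Fenin Canton is on standard time, UTC−00:30.
12:30 local + 0h30m = 13:00 UTC.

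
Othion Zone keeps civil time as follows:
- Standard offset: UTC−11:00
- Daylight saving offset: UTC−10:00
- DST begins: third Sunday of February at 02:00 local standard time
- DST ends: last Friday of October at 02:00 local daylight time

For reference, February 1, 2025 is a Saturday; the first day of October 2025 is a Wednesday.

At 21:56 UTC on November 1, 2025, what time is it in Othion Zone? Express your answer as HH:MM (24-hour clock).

10:56

1 February 2025 is a Saturday, so the first Sunday is February 2 and the third is February 16.
1 October 2025 is a Wednesday, so Fridays fall on 3, 10, 17, 24, 31; the last is October 31.
At the standard offset (UTC−11:00), 21:56 UTC − 11h = 10:56 Othion Zone standard time.
The standard-time date in Othion Zone, November 1, 2025, is outside the daylight-saving period (16 February – 31 October), so Othion Zone is on standard time, UTC−11:00.
21:56 UTC − 11h = 10:56 local.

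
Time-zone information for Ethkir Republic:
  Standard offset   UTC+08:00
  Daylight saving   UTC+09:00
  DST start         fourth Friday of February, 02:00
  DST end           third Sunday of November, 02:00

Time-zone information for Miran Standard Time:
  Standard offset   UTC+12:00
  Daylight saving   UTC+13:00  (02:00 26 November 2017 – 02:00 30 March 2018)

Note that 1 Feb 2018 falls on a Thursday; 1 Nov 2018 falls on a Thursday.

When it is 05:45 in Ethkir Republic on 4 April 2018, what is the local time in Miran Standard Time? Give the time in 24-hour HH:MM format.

1 February 2018 is a Thursday, so the first Friday is February 2 and the fourth is February 23.
1 November 2018 is a Thursday, so the first Sunday is November 4 and the third is November 18.
Daylight saving runs 23 February – 18 November; 4 April 2018 is inside that window, so Ethkir Republic is at UTC+09:00.
05:45 Ethkir Republic − 9h = 20:45 UTC (rolling into the previous day, 3 April 2018).
At the standard offset (UTC+12:00), 20:45 UTC + 12h = 08:45 Miran Standard Time standard time (rolling into the next day, 4 April 2018).
The standard-time date in Miran Standard Time, 4 April 2018, is outside the daylight-saving period (26 November 2017 – 30 March 2018), so Miran Standard Time is on standard time, UTC+12:00.
20:45 UTC + 12h = 08:45 Miran Standard Time (rolling into the next day, 4 April 2018).

08:45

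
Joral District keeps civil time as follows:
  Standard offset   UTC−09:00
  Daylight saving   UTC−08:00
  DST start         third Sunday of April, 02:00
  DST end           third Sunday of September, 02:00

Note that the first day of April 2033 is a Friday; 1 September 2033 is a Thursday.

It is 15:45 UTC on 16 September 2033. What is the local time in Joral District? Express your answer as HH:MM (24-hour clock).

1 April 2033 is a Friday, so the first Sunday is April 3 and the third is April 17.
1 September 2033 is a Thursday, so the first Sunday is September 4 and the third is September 18.
At the standard offset (UTC−09:00), 15:45 UTC − 9h = 06:45 Joral District standard time.
The standard-time date in Joral District, 16 September 2033, falls between 17 April and 18 September, so daylight saving is in effect and Joral District is at UTC−08:00.
15:45 UTC − 8h = 07:45 local.

07:45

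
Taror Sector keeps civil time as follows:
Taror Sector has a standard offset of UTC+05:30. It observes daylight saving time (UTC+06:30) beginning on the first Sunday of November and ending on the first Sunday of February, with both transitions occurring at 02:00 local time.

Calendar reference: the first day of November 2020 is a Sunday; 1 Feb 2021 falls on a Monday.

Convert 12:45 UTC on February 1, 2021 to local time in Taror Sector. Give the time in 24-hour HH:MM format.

1 November 2020 is a Sunday, so the first Sunday is November 1.
1 February 2021 is a Monday, so the first Sunday is February 7.
At the standard offset (UTC+05:30), 12:45 UTC + 5h30m = 18:15 Taror Sector standard time.
Daylight saving runs 1 November 2020 – 7 February 2021; the standard-time date in Taror Sector, February 1, 2021, is inside that window, so Taror Sector is at UTC+06:30.
12:45 UTC + 6h30m = 19:15 local.

19:15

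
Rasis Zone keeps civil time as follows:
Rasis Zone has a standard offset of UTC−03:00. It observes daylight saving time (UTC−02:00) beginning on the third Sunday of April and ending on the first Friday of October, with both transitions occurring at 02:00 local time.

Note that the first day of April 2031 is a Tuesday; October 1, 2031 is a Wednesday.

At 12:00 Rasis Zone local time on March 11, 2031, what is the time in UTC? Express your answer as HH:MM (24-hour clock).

15:00

1 April 2031 is a Tuesday, so the first Sunday is April 6 and the third is April 20.
1 October 2031 is a Wednesday, so the first Friday is October 3.
March 11, 2031 does not fall between 20 April and 3 October, so daylight saving is not in effect and Rasis Zone is at UTC−03:00.
12:00 local + 3h = 15:00 UTC.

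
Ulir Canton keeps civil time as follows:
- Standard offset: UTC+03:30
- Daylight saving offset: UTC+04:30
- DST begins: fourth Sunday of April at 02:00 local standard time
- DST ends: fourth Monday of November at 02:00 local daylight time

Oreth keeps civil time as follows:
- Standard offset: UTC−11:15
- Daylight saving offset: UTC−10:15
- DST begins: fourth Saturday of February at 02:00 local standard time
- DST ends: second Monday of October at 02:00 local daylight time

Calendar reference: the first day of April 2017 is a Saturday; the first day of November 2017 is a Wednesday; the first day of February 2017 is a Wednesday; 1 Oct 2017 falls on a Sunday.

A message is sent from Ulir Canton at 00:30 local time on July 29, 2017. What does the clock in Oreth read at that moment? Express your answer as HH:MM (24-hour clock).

1 April 2017 is a Saturday, so the first Sunday is April 2 and the fourth is April 23.
1 November 2017 is a Wednesday, so the first Monday is November 6 and the fourth is November 27.
July 29, 2017 falls between 23 April and 27 November, so daylight saving is in effect and Ulir Canton is at UTC+04:30.
00:30 Ulir Canton − 4h30m = 20:00 UTC (rolling into the previous day, 28 July 2017).
1 February 2017 is a Wednesday, so the first Saturday is February 4 and the fourth is February 25.
1 October 2017 is a Sunday, so the first Monday is October 2 and the second is October 9.
At the standard offset (UTC−11:15), 20:00 UTC − 11h15m = 08:45 Oreth standard time.
The standard-time date in Oreth, July 28, 2017, falls between 25 February and 9 October, so daylight saving is in effect and Oreth is at UTC−10:15.
20:00 UTC − 10h15m = 09:45 Oreth.

09:45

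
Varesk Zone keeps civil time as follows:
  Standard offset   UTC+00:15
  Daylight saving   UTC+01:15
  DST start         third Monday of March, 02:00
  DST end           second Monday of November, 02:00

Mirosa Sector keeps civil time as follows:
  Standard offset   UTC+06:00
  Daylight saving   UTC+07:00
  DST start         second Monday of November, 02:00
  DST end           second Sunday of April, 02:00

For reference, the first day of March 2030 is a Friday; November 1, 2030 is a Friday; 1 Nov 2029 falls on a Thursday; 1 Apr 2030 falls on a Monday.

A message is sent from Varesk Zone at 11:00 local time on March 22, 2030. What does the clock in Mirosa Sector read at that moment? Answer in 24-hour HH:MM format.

16:45

1 March 2030 is a Friday, so the first Monday is March 4 and the third is March 18.
1 November 2030 is a Friday, so the first Monday is November 4 and the second is November 11.
March 22, 2030 lies within the daylight-saving period (18 March – 11 November), so Varesk Zone is on daylight time, UTC+01:15.
11:00 Varesk Zone − 1h15m = 09:45 UTC.
1 November 2029 is a Thursday, so the first Monday is November 5 and the second is November 12.
1 April 2030 is a Monday, so the first Sunday is April 7 and the second is April 14.
At the standard offset (UTC+06:00), 09:45 UTC + 6h = 15:45 Mirosa Sector standard time.
The standard-time date in Mirosa Sector, March 22, 2030, lies within the daylight-saving period (12 November 2029 – 14 April 2030), so Mirosa Sector is on daylight time, UTC+07:00.
09:45 UTC + 7h = 16:45 Mirosa Sector.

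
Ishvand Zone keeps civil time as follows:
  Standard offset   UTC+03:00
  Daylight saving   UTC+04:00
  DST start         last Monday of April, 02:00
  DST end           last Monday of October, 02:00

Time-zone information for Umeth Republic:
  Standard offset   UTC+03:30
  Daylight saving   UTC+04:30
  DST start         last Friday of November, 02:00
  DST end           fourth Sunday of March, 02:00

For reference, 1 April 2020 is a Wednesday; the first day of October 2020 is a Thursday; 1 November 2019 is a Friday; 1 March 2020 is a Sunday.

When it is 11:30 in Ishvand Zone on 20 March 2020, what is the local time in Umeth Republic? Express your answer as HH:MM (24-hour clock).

1 April 2020 is a Wednesday, so Mondays fall on 6, 13, 20, 27; the last is April 27.
1 October 2020 is a Thursday, so Mondays fall on 5, 12, 19, 26; the last is October 26.
20 March 2020 is outside the daylight-saving period (27 April – 26 October), so Ishvand Zone is on standard time, UTC+03:00.
11:30 Ishvand Zone − 3h = 08:30 UTC.
1 November 2019 is a Friday, so Fridays fall on 1, 8, 15, 22, 29; the last is November 29.
1 March 2020 is a Sunday, so the first Sunday is March 1 and the fourth is March 22.
At the standard offset (UTC+03:30), 08:30 UTC + 3h30m = 12:00 Umeth Republic standard time.
Daylight saving runs 29 November 2019 – 22 March 2020; the standard-time date in Umeth Republic, 20 March 2020, is inside that window, so Umeth Republic is at UTC+04:30.
08:30 UTC + 4h30m = 13:00 Umeth Republic.

13:00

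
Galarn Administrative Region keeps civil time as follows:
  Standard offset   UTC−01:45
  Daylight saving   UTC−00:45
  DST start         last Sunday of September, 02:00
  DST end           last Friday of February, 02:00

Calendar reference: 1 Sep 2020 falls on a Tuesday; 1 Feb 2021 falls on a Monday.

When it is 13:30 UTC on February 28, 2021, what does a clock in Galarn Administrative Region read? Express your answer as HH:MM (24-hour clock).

11:45

1 September 2020 is a Tuesday, so Sundays fall on 6, 13, 20, 27; the last is September 27.
1 February 2021 is a Monday, so Fridays fall on 5, 12, 19, 26; the last is February 26.
At the standard offset (UTC−01:45), 13:30 UTC − 1h45m = 11:45 Galarn Administrative Region standard time.
Daylight saving runs 27 September 2020 – 26 February 2021; the standard-time date in Galarn Administrative Region, February 28, 2021, is outside that window, so Galarn Administrative Region is on standard time at UTC−01:45.
13:30 UTC − 1h45m = 11:45 local.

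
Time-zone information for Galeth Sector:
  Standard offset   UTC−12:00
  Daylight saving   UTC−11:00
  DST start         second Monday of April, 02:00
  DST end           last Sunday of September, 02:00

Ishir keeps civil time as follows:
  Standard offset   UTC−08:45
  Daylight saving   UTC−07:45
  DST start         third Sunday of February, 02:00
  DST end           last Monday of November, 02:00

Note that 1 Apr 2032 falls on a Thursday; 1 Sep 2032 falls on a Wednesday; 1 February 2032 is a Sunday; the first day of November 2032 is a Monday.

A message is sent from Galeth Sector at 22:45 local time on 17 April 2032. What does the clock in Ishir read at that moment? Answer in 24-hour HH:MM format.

02:00

1 April 2032 is a Thursday, so the first Monday is April 5 and the second is April 12.
1 September 2032 is a Wednesday, so Sundays fall on 5, 12, 19, 26; the last is September 26.
Daylight saving runs 12 April – 26 September; 17 April 2032 is inside that window, so Galeth Sector is at UTC−11:00.
22:45 Galeth Sector + 11h = 09:45 UTC (rolling into the next day, 18 April 2032).
1 February 2032 is a Sunday, so the first Sunday is February 1 and the third is February 15.
1 November 2032 is a Monday, so Mondays fall on 1, 8, 15, 22, 29; the last is November 29.
At the standard offset (UTC−08:45), 09:45 UTC − 8h45m = 01:00 Ishir standard time.
Daylight saving runs 15 February – 29 November; the standard-time date in Ishir, 18 April 2032, is inside that window, so Ishir is at UTC−07:45.
09:45 UTC − 7h45m = 02:00 Ishir.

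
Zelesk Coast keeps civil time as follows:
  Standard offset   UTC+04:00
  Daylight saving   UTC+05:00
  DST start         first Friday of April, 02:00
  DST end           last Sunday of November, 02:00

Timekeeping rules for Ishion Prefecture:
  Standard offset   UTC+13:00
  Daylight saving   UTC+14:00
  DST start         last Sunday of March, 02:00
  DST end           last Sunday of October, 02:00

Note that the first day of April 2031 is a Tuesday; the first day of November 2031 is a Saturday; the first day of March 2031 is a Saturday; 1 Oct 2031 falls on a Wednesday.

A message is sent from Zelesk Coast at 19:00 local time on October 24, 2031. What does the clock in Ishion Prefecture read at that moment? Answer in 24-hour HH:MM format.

04:00

1 April 2031 is a Tuesday, so the first Friday is April 4.
1 November 2031 is a Saturday, so Sundays fall on 2, 9, 16, 23, 30; the last is November 30.
October 24, 2031 lies within the daylight-saving period (4 April – 30 November), so Zelesk Coast is on daylight time, UTC+05:00.
19:00 Zelesk Coast − 5h = 14:00 UTC.
1 March 2031 is a Saturday, so Sundays fall on 2, 9, 16, 23, 30; the last is March 30.
1 October 2031 is a Wednesday, so Sundays fall on 5, 12, 19, 26; the last is October 26.
At the standard offset (UTC+13:00), 14:00 UTC + 13h = 03:00 Ishion Prefecture standard time (rolling into the next day, 25 October 2031).
The standard-time date in Ishion Prefecture, October 25, 2031, falls between 30 March and 26 October, so daylight saving is in effect and Ishion Prefecture is at UTC+14:00.
14:00 UTC + 14h = 04:00 Ishion Prefecture (rolling into the next day, 25 October 2031).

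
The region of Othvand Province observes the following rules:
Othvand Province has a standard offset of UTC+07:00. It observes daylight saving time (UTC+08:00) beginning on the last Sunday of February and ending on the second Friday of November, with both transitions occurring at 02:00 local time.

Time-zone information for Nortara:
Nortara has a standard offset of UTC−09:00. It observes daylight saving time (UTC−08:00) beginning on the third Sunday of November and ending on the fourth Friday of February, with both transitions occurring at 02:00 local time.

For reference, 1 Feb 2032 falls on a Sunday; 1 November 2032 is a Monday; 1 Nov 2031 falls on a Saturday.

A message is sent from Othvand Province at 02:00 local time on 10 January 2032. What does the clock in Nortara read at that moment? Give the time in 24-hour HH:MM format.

11:00

1 February 2032 is a Sunday, so Sundays fall on 1, 8, 15, 22, 29; the last is February 29.
1 November 2032 is a Monday, so the first Friday is November 5 and the second is November 12.
Daylight saving runs 29 February – 12 November; 10 January 2032 is outside that window, so Othvand Province is on standard time at UTC+07:00.
02:00 Othvand Province − 7h = 19:00 UTC (rolling into the previous day, 9 January 2032).
1 November 2031 is a Saturday, so the first Sunday is November 2 and the third is November 16.
1 February 2032 is a Sunday, so the first Friday is February 6 and the fourth is February 27.
At the standard offset (UTC−09:00), 19:00 UTC − 9h = 10:00 Nortara standard time.
The standard-time date in Nortara, 9 January 2032, lies within the daylight-saving period (16 November 2031 – 27 February 2032), so Nortara is on daylight time, UTC−08:00.
19:00 UTC − 8h = 11:00 Nortara.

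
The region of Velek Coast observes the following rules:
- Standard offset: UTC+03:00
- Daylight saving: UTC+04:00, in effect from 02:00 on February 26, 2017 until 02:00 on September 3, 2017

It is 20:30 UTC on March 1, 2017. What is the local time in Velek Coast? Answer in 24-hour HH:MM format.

At the standard offset (UTC+03:00), 20:30 UTC + 3h = 23:30 Velek Coast standard time.
Daylight saving runs 26 February – 3 September; the standard-time date in Velek Coast, March 1, 2017, is inside that window, so Velek Coast is at UTC+04:00.
20:30 UTC + 4h = 00:30 local (rolling into the next day, 2 March 2017).

00:30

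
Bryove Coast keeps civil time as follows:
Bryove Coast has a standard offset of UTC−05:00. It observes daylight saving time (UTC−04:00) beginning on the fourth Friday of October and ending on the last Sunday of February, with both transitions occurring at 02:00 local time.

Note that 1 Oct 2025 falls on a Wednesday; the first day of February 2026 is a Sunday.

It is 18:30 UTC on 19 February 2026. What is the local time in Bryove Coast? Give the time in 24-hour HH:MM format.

14:30

1 October 2025 is a Wednesday, so the first Friday is October 3 and the fourth is October 24.
1 February 2026 is a Sunday, so Sundays fall on 1, 8, 15, 22; the last is February 22.
At the standard offset (UTC−05:00), 18:30 UTC − 5h = 13:30 Bryove Coast standard time.
Daylight saving runs 24 October 2025 – 22 February 2026; the standard-time date in Bryove Coast, 19 February 2026, is inside that window, so Bryove Coast is at UTC−04:00.
18:30 UTC − 4h = 14:30 local.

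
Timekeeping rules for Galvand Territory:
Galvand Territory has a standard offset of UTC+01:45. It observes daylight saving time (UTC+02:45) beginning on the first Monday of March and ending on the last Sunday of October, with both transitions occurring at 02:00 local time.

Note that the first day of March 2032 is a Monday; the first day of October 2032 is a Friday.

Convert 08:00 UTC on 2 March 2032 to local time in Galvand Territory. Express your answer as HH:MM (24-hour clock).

10:45

1 March 2032 is a Monday, so the first Monday is March 1.
1 October 2032 is a Friday, so Sundays fall on 3, 10, 17, 24, 31; the last is October 31.
At the standard offset (UTC+01:45), 08:00 UTC + 1h45m = 09:45 Galvand Territory standard time.
Daylight saving runs 1 March – 31 October; the standard-time date in Galvand Territory, 2 March 2032, is inside that window, so Galvand Territory is at UTC+02:45.
08:00 UTC + 2h45m = 10:45 local.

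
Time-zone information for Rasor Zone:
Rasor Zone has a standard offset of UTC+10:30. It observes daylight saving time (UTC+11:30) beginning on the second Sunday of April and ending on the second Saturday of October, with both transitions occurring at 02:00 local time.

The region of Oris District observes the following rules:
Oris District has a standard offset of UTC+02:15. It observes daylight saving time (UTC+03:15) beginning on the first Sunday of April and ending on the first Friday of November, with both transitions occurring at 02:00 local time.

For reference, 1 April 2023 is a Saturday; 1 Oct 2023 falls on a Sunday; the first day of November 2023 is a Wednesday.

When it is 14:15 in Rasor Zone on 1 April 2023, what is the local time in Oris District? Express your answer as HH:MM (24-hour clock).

06:00

1 April 2023 is a Saturday, so the first Sunday is April 2 and the second is April 9.
1 October 2023 is a Sunday, so the first Saturday is October 7 and the second is October 14.
1 April 2023 does not fall between 9 April and 14 October, so daylight saving is not in effect and Rasor Zone is at UTC+10:30.
14:15 Rasor Zone − 10h30m = 03:45 UTC.
1 April 2023 is a Saturday, so the first Sunday is April 2.
1 November 2023 is a Wednesday, so the first Friday is November 3.
At the standard offset (UTC+02:15), 03:45 UTC + 2h15m = 06:00 Oris District standard time.
The standard-time date in Oris District, 1 April 2023, does not fall between 2 April and 3 November, so daylight saving is not in effect and Oris District is at UTC+02:15.
03:45 UTC + 2h15m = 06:00 Oris District.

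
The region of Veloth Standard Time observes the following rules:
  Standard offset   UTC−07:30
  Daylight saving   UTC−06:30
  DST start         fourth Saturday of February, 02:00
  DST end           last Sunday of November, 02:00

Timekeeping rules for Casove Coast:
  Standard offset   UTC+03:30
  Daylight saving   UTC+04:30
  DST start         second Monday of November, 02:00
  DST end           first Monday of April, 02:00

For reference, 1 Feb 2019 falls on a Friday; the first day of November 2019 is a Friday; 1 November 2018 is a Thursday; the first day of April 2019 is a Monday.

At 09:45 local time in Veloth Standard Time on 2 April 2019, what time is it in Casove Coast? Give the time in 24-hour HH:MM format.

1 February 2019 is a Friday, so the first Saturday is February 2 and the fourth is February 23.
1 November 2019 is a Friday, so Sundays fall on 3, 10, 17, 24; the last is November 24.
2 April 2019 falls between 23 February and 24 November, so daylight saving is in effect and Veloth Standard Time is at UTC−06:30.
09:45 Veloth Standard Time + 6h30m = 16:15 UTC.
1 November 2018 is a Thursday, so the first Monday is November 5 and the second is November 12.
1 April 2019 is a Monday, so the first Monday is April 1.
At the standard offset (UTC+03:30), 16:15 UTC + 3h30m = 19:45 Casove Coast standard time.
The standard-time date in Casove Coast, 2 April 2019, does not fall between 12 November 2018 and 1 April 2019, so daylight saving is not in effect and Casove Coast is at UTC+03:30.
16:15 UTC + 3h30m = 19:45 Casove Coast.

19:45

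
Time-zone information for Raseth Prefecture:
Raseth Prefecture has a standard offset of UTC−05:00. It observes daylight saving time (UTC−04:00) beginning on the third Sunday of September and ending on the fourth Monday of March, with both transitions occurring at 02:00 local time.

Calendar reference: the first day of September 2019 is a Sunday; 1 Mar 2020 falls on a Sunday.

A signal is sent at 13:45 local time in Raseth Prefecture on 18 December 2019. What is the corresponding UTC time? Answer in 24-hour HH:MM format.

1 September 2019 is a Sunday, so the first Sunday is September 1 and the third is September 15.
1 March 2020 is a Sunday, so the first Monday is March 2 and the fourth is March 23.
Daylight saving runs 15 September 2019 – 23 March 2020; 18 December 2019 is inside that window, so Raseth Prefecture is at UTC−04:00.
13:45 local + 4h = 17:45 UTC.

17:45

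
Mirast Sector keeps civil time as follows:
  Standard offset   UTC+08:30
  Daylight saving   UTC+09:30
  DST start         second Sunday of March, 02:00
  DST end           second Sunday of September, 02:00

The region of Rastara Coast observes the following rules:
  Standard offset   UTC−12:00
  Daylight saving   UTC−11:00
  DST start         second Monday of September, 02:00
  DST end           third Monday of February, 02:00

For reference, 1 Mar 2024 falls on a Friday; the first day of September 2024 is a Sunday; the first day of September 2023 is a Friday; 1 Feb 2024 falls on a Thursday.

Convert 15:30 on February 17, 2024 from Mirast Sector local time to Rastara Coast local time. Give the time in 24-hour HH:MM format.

1 March 2024 is a Friday, so the first Sunday is March 3 and the second is March 10.
1 September 2024 is a Sunday, so the first Sunday is September 1 and the second is September 8.
February 17, 2024 is outside the daylight-saving period (10 March – 8 September), so Mirast Sector is on standard time, UTC+08:30.
15:30 Mirast Sector − 8h30m = 07:00 UTC.
1 September 2023 is a Friday, so the first Monday is September 4 and the second is September 11.
1 February 2024 is a Thursday, so the first Monday is February 5 and the third is February 19.
At the standard offset (UTC−12:00), 07:00 UTC − 12h = 19:00 Rastara Coast standard time (rolling into the previous day, 16 February 2024).
The standard-time date in Rastara Coast, February 16, 2024, falls between 11 September 2023 and 19 February 2024, so daylight saving is in effect and Rastara Coast is at UTC−11:00.
07:00 UTC − 11h = 20:00 Rastara Coast (rolling into the previous day, 16 February 2024).

20:00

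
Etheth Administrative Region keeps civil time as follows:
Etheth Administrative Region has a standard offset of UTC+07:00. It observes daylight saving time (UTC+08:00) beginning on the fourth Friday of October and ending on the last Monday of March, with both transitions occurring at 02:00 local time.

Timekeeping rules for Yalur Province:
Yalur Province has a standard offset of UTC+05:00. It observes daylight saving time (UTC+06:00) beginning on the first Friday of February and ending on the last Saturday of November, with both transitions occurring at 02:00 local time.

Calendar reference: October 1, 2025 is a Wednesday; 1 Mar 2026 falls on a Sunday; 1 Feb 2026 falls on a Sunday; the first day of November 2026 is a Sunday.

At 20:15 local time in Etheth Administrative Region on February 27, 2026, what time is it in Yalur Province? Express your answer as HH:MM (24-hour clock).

18:15

1 October 2025 is a Wednesday, so the first Friday is October 3 and the fourth is October 24.
1 March 2026 is a Sunday, so Mondays fall on 2, 9, 16, 23, 30; the last is March 30.
February 27, 2026 lies within the daylight-saving period (24 October 2025 – 30 March 2026), so Etheth Administrative Region is on daylight time, UTC+08:00.
20:15 Etheth Administrative Region − 8h = 12:15 UTC.
1 February 2026 is a Sunday, so the first Friday is February 6.
1 November 2026 is a Sunday, so Saturdays fall on 7, 14, 21, 28; the last is November 28.
At the standard offset (UTC+05:00), 12:15 UTC + 5h = 17:15 Yalur Province standard time.
The standard-time date in Yalur Province, February 27, 2026, falls between 6 February and 28 November, so daylight saving is in effect and Yalur Province is at UTC+06:00.
12:15 UTC + 6h = 18:15 Yalur Province.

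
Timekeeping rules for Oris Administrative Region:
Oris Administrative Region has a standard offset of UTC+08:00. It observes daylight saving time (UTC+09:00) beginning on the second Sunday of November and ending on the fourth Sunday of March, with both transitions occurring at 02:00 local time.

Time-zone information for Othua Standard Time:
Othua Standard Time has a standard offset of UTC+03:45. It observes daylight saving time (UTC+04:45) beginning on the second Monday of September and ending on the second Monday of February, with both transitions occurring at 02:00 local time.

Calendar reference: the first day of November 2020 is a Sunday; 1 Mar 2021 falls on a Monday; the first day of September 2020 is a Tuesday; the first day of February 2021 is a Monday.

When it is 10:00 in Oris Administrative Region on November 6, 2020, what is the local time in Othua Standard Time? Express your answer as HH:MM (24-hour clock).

06:45

1 November 2020 is a Sunday, so the first Sunday is November 1 and the second is November 8.
1 March 2021 is a Monday, so the first Sunday is March 7 and the fourth is March 28.
November 6, 2020 does not fall between 8 November 2020 and 28 March 2021, so daylight saving is not in effect and Oris Administrative Region is at UTC+08:00.
10:00 Oris Administrative Region − 8h = 02:00 UTC.
1 September 2020 is a Tuesday, so the first Monday is September 7 and the second is September 14.
1 February 2021 is a Monday, so the first Monday is February 1 and the second is February 8.
At the standard offset (UTC+03:45), 02:00 UTC + 3h45m = 05:45 Othua Standard Time standard time.
Daylight saving runs 14 September 2020 – 8 February 2021; the standard-time date in Othua Standard Time, November 6, 2020, is inside that window, so Othua Standard Time is at UTC+04:45.
02:00 UTC + 4h45m = 06:45 Othua Standard Time.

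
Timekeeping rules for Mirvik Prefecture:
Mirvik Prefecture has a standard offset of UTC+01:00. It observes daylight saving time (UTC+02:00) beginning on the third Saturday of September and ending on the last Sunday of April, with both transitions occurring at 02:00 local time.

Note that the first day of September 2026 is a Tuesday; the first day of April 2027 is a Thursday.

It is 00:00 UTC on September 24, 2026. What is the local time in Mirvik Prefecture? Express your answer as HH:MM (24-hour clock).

02:00

1 September 2026 is a Tuesday, so the first Saturday is September 5 and the third is September 19.
1 April 2027 is a Thursday, so Sundays fall on 4, 11, 18, 25; the last is April 25.
At the standard offset (UTC+01:00), 00:00 UTC + 1h = 01:00 Mirvik Prefecture standard time.
Daylight saving runs 19 September 2026 – 25 April 2027; the standard-time date in Mirvik Prefecture, September 24, 2026, is inside that window, so Mirvik Prefecture is at UTC+02:00.
00:00 UTC + 2h = 02:00 local.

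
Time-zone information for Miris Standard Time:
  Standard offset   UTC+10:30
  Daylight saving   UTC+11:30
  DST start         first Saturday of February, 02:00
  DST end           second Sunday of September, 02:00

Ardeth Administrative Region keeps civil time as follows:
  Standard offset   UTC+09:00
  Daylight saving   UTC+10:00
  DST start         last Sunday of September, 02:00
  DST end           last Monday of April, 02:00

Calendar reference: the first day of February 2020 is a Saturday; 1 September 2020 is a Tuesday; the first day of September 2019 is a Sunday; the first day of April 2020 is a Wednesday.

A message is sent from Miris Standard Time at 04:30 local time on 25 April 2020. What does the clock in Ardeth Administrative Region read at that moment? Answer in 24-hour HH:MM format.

03:00

1 February 2020 is a Saturday, so the first Saturday is February 1.
1 September 2020 is a Tuesday, so the first Sunday is September 6 and the second is September 13.
Daylight saving runs 1 February – 13 September; 25 April 2020 is inside that window, so Miris Standard Time is at UTC+11:30.
04:30 Miris Standard Time − 11h30m = 17:00 UTC (rolling into the previous day, 24 April 2020).
1 September 2019 is a Sunday, so Sundays fall on 1, 8, 15, 22, 29; the last is September 29.
1 April 2020 is a Wednesday, so Mondays fall on 6, 13, 20, 27; the last is April 27.
At the standard offset (UTC+09:00), 17:00 UTC + 9h = 02:00 Ardeth Administrative Region standard time (rolling into the next day, 25 April 2020).
Daylight saving runs 29 September 2019 – 27 April 2020; the standard-time date in Ardeth Administrative Region, 25 April 2020, is inside that window, so Ardeth Administrative Region is at UTC+10:00.
17:00 UTC + 10h = 03:00 Ardeth Administrative Region (rolling into the next day, 25 April 2020).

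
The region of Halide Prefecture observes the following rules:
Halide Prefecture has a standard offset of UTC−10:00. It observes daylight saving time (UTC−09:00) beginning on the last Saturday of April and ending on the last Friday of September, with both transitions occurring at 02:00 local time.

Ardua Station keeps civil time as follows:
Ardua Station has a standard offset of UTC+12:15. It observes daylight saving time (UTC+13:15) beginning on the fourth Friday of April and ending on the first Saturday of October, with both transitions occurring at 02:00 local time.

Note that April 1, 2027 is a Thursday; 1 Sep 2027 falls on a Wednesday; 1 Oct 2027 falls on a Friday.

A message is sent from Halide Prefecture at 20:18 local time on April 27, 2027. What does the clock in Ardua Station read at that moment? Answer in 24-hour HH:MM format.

18:33

1 April 2027 is a Thursday, so Saturdays fall on 3, 10, 17, 24; the last is April 24.
1 September 2027 is a Wednesday, so Fridays fall on 3, 10, 17, 24; the last is September 24.
Daylight saving runs 24 April – 24 September; April 27, 2027 is inside that window, so Halide Prefecture is at UTC−09:00.
20:18 Halide Prefecture + 9h = 05:18 UTC (rolling into the next day, 28 April 2027).
1 April 2027 is a Thursday, so the first Friday is April 2 and the fourth is April 23.
1 October 2027 is a Friday, so the first Saturday is October 2.
At the standard offset (UTC+12:15), 05:18 UTC + 12h15m = 17:33 Ardua Station standard time.
Daylight saving runs 23 April – 2 October; the standard-time date in Ardua Station, April 28, 2027, is inside that window, so Ardua Station is at UTC+13:15.
05:18 UTC + 13h15m = 18:33 Ardua Station.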